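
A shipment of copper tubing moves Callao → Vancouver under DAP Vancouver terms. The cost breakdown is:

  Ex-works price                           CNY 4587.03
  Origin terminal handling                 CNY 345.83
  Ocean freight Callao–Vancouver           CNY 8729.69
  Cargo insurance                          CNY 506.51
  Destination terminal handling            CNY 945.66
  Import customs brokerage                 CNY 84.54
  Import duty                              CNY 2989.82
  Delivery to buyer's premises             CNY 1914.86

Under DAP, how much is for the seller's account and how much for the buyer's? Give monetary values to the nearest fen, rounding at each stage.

Seller: CNY 17029.58; buyer: CNY 3074.36

DAP: the seller bears all costs to the named destination except import duty and clearance.
Seller's account: goods 4587.03 + origin terminal 345.83 + freight 8729.69 + insurance 506.51 + destination terminal 945.66 + delivery 1914.86 = 17029.58
Buyer's account: brokerage 84.54 + duty 2989.82 = 3074.36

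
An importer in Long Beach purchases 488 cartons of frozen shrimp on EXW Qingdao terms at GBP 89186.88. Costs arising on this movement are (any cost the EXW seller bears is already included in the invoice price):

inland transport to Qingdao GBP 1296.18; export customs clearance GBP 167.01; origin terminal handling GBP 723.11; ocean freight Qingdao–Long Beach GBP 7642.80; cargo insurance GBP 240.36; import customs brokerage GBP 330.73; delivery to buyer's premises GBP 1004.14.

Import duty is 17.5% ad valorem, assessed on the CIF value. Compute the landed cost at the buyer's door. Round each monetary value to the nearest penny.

Total landed cost: GBP 117961.07

EXW: the seller makes goods available at their premises; the buyer bears all onward costs.
CIF value = EXW price + inland to port + export clearance + origin terminal + freight + insurance = 89186.88 + 1296.18 + 167.01 + 723.11 + 7642.80 + 240.36 = 99256.34
Import duty = 99256.34 × 17.5% = 17369.86
Buyer bears: inland to port 1296.18 + export clearance 167.01 + origin terminal 723.11 + freight 7642.80 + insurance 240.36 + brokerage 330.73 + delivery 1004.14 + duty 17369.86 = 28774.19
Landed cost = invoice 89186.88 + 28774.19 = 117961.07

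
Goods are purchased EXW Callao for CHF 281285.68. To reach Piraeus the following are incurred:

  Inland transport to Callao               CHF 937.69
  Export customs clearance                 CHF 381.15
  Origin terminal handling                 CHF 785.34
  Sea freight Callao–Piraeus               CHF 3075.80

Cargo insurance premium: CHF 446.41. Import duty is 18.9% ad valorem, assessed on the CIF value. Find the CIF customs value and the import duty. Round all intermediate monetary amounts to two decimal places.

CIF = EXW price + pre-shipment costs + freight + insurance
CIF = 281285.68 + 937.69 + 381.15 + 785.34 + 3075.80 + 446.41 = 286912.07
Import duty = 286912.07 × 18.9% = 54226.38

CIF value: CHF 286912.07; import duty: CHF 54226.38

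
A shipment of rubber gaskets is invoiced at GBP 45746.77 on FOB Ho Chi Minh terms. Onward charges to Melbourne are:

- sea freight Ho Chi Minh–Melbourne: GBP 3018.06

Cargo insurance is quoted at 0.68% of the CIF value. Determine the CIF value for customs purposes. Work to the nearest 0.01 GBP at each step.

Let C be the CIF value. C = FOB price + freight + 0.68% × C
C − 0.68% × C = 45746.77 + 3018.06
0.9932 × C = 48764.83
C = 48764.83 / 0.9932 = 49098.70
Insurance premium = 0.68% × 49098.70 = 333.87

CIF value: GBP 49098.70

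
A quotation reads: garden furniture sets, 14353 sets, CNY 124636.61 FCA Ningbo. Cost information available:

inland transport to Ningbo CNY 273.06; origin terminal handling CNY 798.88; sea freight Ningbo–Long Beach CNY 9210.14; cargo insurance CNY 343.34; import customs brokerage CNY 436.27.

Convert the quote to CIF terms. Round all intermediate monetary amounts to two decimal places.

Not relevant to the conversion: inland to port — on the seller under both FCA and CIF; already in the FCA price and stays in the CIF price. brokerage — on the buyer under both terms; not part of either seller's price.
From FCA to CIF, the seller additionally bears: origin terminal, freight, insurance.
CIF price = 124636.61 + 798.88 + 9210.14 + 343.34 = 134988.97

CIF price: CNY 134988.97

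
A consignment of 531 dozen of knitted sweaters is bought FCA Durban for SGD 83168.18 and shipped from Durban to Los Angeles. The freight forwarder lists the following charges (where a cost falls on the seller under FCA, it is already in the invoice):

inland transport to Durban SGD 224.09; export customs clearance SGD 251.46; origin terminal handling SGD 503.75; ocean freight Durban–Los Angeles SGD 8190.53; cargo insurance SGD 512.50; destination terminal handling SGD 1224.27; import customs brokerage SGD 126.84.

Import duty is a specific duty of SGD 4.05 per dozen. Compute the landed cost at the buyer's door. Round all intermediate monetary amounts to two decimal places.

FCA: the seller delivers export-cleared goods to the carrier; the buyer bears costs from that point.
Already in the invoice (seller's account under FCA): inland to port, export clearance — exclude.
CIF value = FCA price + origin terminal + freight + insurance = 83168.18 + 503.75 + 8190.53 + 512.50 = 92374.96
Import duty = 531 × 4.05 = 2150.55
Buyer bears: origin terminal 503.75 + freight 8190.53 + insurance 512.50 + destination terminal 1224.27 + brokerage 126.84 + duty 2150.55 = 12708.44
Landed cost = invoice 83168.18 + 12708.44 = 95876.62

Total landed cost: SGD 95876.62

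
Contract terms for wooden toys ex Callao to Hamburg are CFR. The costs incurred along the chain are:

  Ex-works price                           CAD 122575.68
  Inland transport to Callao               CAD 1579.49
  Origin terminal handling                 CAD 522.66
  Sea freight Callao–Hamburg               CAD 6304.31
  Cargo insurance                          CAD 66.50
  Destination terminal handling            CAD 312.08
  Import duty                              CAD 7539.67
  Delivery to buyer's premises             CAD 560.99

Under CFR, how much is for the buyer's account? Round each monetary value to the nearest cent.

CFR: the seller pays costs through ocean freight to the destination port, but not insurance.
Seller's account: goods 122575.68 + inland to port 1579.49 + origin terminal 522.66 + freight 6304.31 = 130982.14
Buyer's account: insurance 66.50 + destination terminal 312.08 + duty 7539.67 + delivery 560.99 = 8479.24

Buyer's account: CAD 8479.24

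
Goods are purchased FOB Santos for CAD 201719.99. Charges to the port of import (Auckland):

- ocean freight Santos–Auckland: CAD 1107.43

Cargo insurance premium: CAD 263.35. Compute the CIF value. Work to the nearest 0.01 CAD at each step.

CIF value: CAD 203090.77

CIF = FOB price + freight + insurance
CIF = 201719.99 + 1107.43 + 263.35 = 203090.77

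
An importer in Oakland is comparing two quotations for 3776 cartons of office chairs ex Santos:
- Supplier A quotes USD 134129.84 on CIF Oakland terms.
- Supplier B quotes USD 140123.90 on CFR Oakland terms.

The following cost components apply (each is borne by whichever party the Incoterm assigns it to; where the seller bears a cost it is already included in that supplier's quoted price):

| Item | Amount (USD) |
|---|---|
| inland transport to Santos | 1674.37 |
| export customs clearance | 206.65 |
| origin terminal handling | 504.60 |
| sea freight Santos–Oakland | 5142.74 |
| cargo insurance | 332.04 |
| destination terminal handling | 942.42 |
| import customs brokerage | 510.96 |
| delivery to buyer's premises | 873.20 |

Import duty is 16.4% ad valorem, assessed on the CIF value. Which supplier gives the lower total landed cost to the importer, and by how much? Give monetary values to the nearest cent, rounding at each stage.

Supplier A is cheaper by USD 7363.58

Supplier A (CIF):
The CIF price already equals the CIF value: 134129.84
Import duty = 134129.84 × 16.4% = 21997.29
Buyer bears (A): 942.42 + 510.96 + 873.20 = 2326.58
Landed cost (A) = invoice 134129.84 + 2326.58 + duty 21997.29 = 158453.71
Supplier B (CFR):
CIF value = CFR price + insurance = 140123.90 + 332.04 = 140455.94
Import duty = 140455.94 × 16.4% = 23034.77
Buyer bears (B): 332.04 + 942.42 + 510.96 + 873.20 = 2658.62
Landed cost (B) = invoice 140123.90 + 2658.62 + duty 23034.77 = 165817.29
Difference = |158453.71 − 165817.29| = 7363.58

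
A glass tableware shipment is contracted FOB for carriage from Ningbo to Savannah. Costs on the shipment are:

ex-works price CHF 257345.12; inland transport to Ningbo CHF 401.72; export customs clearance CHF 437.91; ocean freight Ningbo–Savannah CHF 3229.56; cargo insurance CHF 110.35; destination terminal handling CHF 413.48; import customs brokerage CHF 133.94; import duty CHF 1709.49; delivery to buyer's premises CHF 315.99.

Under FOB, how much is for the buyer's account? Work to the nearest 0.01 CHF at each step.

FOB: the seller bears costs until goods are on board at the origin port; the buyer bears freight, insurance and all costs thereafter.
Seller's account: goods 257345.12 + inland to port 401.72 + export clearance 437.91 = 258184.75
Buyer's account: freight 3229.56 + insurance 110.35 + destination terminal 413.48 + brokerage 133.94 + duty 1709.49 + delivery 315.99 = 5912.81

Buyer's account: CHF 5912.81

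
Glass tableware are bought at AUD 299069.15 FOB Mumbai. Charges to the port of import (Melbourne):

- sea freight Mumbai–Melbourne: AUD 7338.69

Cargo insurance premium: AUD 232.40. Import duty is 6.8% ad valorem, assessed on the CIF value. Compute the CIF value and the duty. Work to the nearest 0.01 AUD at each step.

CIF value: AUD 306640.24; import duty: AUD 20851.54

CIF = FOB price + freight + insurance
CIF = 299069.15 + 7338.69 + 232.40 = 306640.24
Import duty = 306640.24 × 6.8% = 20851.54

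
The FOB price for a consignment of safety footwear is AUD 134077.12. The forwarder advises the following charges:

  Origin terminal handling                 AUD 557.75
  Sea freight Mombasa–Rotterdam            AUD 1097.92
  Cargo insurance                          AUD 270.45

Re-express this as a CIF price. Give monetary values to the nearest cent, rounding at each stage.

Not relevant to the conversion: origin terminal — on the seller under both FOB and CIF; already in the FOB price and stays in the CIF price.
From FOB to CIF, the seller additionally bears: freight, insurance.
CIF price = 134077.12 + 1097.92 + 270.45 = 135445.49

CIF price: AUD 135445.49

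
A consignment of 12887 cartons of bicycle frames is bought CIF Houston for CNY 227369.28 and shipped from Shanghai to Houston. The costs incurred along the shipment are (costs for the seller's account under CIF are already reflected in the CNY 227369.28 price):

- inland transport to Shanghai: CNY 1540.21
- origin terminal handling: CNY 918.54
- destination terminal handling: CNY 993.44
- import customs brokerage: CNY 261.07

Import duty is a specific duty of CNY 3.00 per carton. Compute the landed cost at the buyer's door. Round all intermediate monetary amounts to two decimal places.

Total landed cost: CNY 267284.79

CIF: the seller pays costs through ocean freight and marine insurance to the destination port.
Already in the invoice (seller's account under CIF): inland to port, origin terminal — exclude.
The CIF price already equals the CIF value: 227369.28
Import duty = 12887 × 3.00 = 38661.00
Buyer bears: destination terminal 993.44 + brokerage 261.07 + duty 38661.00 = 39915.51
Landed cost = invoice 227369.28 + 39915.51 = 267284.79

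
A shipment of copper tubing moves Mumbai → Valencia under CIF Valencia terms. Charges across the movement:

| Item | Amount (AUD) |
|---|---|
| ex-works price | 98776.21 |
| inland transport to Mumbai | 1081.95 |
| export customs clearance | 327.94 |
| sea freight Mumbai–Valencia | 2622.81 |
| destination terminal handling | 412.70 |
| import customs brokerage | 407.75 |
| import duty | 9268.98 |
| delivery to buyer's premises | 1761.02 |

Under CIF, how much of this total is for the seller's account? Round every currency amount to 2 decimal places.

Seller's account: AUD 102808.91

CIF: the seller pays costs through ocean freight and marine insurance to the destination port.
Seller's account: goods 98776.21 + inland to port 1081.95 + export clearance 327.94 + freight 2622.81 = 102808.91
Buyer's account: destination terminal 412.70 + brokerage 407.75 + duty 9268.98 + delivery 1761.02 = 11850.45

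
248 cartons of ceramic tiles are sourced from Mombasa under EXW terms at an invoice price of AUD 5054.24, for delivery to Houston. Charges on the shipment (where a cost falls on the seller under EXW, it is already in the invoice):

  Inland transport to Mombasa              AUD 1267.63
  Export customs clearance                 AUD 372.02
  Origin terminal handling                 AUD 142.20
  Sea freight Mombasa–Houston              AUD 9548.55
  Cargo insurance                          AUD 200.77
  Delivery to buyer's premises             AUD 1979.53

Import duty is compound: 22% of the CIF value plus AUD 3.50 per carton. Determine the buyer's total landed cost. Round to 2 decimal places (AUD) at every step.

Total landed cost: AUD 23081.73

EXW: the seller makes goods available at their premises; the buyer bears all onward costs.
CIF value = EXW price + inland to port + export clearance + origin terminal + freight + insurance = 5054.24 + 1267.63 + 372.02 + 142.20 + 9548.55 + 200.77 = 16585.41
Ad valorem component: 16585.41 × 22% = 3648.79
Specific component: 248 × 3.50 = 868.00
Import duty = 3648.79 + 868.00 = 4516.79
Buyer bears: inland to port 1267.63 + export clearance 372.02 + origin terminal 142.20 + freight 9548.55 + insurance 200.77 + delivery 1979.53 + duty 4516.79 = 18027.49
Landed cost = invoice 5054.24 + 18027.49 = 23081.73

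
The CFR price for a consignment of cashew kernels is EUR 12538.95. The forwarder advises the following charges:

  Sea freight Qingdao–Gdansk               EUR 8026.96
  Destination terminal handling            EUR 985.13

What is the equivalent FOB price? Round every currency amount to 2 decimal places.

FOB price: EUR 4511.99

Not relevant to the conversion: destination terminal — on the buyer under both terms; not part of either seller's price.
From CFR to FOB, the seller no longer bears: freight.
FOB price = 12538.95 − 8026.96 = 4511.99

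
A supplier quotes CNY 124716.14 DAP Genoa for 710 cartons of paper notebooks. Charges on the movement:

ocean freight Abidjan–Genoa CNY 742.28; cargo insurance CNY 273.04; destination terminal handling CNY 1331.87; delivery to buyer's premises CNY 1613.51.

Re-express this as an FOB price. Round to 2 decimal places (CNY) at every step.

FOB price: CNY 120755.44

From DAP to FOB, the seller no longer bears: freight, insurance, destination terminal, delivery.
FOB price = 124716.14 − 742.28 − 273.04 − 1331.87 − 1613.51 = 120755.44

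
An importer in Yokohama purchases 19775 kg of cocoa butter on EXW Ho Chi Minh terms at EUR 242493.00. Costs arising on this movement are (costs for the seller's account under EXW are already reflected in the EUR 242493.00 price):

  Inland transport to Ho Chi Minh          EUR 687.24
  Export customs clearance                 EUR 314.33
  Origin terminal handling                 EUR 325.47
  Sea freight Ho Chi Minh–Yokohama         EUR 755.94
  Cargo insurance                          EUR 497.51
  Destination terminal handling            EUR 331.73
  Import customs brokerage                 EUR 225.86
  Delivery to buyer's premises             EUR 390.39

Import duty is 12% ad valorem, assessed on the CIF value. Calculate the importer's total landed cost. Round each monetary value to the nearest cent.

EXW: the seller makes goods available at their premises; the buyer bears all onward costs.
CIF value = EXW price + inland to port + export clearance + origin terminal + freight + insurance = 242493.00 + 687.24 + 314.33 + 325.47 + 755.94 + 497.51 = 245073.49
Import duty = 245073.49 × 12% = 29408.82
Buyer bears: inland to port 687.24 + export clearance 314.33 + origin terminal 325.47 + freight 755.94 + insurance 497.51 + destination terminal 331.73 + brokerage 225.86 + delivery 390.39 + duty 29408.82 = 32937.29
Landed cost = invoice 242493.00 + 32937.29 = 275430.29

Total landed cost: EUR 275430.29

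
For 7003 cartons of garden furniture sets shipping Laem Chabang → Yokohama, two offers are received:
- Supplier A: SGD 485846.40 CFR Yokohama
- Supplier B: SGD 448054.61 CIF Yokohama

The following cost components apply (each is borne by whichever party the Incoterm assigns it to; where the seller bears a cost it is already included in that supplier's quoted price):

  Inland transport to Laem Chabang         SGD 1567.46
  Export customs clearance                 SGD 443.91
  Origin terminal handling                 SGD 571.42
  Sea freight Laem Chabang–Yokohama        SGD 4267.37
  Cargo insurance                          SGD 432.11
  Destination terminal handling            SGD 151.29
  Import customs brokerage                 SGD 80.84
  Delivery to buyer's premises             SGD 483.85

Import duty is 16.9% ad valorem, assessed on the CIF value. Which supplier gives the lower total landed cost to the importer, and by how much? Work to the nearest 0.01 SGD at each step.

Supplier B is cheaper by SGD 44683.74

Supplier A (CFR):
CIF value = CFR price + insurance = 485846.40 + 432.11 = 486278.51
Import duty = 486278.51 × 16.9% = 82181.07
Buyer bears (A): 432.11 + 151.29 + 80.84 + 483.85 = 1148.09
Landed cost (A) = invoice 485846.40 + 1148.09 + duty 82181.07 = 569175.56
Supplier B (CIF):
The CIF price already equals the CIF value: 448054.61
Import duty = 448054.61 × 16.9% = 75721.23
Buyer bears (B): 151.29 + 80.84 + 483.85 = 715.98
Landed cost (B) = invoice 448054.61 + 715.98 + duty 75721.23 = 524491.82
Difference = |569175.56 − 524491.82| = 44683.74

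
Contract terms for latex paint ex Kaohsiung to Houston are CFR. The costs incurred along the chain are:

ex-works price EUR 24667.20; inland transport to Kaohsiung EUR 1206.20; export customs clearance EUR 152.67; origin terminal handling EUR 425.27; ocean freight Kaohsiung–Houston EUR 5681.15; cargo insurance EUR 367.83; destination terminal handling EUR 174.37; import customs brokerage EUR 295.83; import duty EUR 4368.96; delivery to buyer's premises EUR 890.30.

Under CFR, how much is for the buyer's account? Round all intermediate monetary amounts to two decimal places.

Buyer's account: EUR 6097.29

CFR: the seller pays costs through ocean freight to the destination port, but not insurance.
Seller's account: goods 24667.20 + inland to port 1206.20 + export clearance 152.67 + origin terminal 425.27 + freight 5681.15 = 32132.49
Buyer's account: insurance 367.83 + destination terminal 174.37 + brokerage 295.83 + duty 4368.96 + delivery 890.30 = 6097.29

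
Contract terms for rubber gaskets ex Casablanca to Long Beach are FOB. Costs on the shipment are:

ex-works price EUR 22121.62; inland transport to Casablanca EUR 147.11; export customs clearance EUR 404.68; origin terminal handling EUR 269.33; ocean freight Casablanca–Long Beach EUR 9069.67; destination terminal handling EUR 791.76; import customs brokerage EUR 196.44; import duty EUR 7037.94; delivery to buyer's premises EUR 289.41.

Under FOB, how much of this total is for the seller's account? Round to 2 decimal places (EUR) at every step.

FOB: the seller bears costs until goods are on board at the origin port; the buyer bears freight, insurance and all costs thereafter.
Seller's account: goods 22121.62 + inland to port 147.11 + export clearance 404.68 + origin terminal 269.33 = 22942.74
Buyer's account: freight 9069.67 + destination terminal 791.76 + brokerage 196.44 + duty 7037.94 + delivery 289.41 = 17385.22

Seller's account: EUR 22942.74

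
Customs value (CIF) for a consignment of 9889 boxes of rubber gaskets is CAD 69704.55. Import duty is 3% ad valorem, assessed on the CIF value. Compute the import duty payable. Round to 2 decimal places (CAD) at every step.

Import duty: CAD 2091.14

Import duty = 69704.55 × 3% = 2091.14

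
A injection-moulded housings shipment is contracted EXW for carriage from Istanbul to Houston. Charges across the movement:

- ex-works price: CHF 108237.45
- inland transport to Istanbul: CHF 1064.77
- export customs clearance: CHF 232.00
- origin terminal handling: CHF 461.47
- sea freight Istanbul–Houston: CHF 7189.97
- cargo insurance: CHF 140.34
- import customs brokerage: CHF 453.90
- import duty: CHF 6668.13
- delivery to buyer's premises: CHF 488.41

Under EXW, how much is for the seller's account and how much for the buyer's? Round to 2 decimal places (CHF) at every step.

Seller: CHF 108237.45; buyer: CHF 16698.99

EXW: the seller makes goods available at their premises; the buyer bears all onward costs.
Seller's account: goods 108237.45 = 108237.45
Buyer's account: inland to port 1064.77 + export clearance 232.00 + origin terminal 461.47 + freight 7189.97 + insurance 140.34 + brokerage 453.90 + duty 6668.13 + delivery 488.41 = 16698.99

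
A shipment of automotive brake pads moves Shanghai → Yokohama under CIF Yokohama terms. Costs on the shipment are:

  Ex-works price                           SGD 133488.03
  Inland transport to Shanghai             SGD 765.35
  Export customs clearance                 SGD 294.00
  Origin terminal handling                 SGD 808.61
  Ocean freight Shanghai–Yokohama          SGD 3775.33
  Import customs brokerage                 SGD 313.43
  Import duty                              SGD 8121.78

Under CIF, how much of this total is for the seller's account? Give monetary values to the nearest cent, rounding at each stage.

CIF: the seller pays costs through ocean freight and marine insurance to the destination port.
Seller's account: goods 133488.03 + inland to port 765.35 + export clearance 294.00 + origin terminal 808.61 + freight 3775.33 = 139131.32
Buyer's account: brokerage 313.43 + duty 8121.78 = 8435.21

Seller's account: SGD 139131.32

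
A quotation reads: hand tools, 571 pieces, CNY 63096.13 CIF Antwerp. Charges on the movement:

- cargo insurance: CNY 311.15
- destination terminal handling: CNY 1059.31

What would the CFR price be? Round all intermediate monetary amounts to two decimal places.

CFR price: CNY 62784.98

Not relevant to the conversion: destination terminal — on the buyer under both terms; not part of either seller's price.
From CIF to CFR, the seller no longer bears: insurance.
CFR price = 63096.13 − 311.15 = 62784.98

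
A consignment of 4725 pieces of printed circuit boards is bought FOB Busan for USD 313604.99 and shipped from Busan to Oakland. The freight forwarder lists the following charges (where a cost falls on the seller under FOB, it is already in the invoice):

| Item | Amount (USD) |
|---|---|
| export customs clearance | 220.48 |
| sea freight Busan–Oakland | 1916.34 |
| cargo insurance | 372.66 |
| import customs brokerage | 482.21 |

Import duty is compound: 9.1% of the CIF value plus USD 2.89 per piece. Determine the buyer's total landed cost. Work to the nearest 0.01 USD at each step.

FOB: the seller bears costs until goods are on board at the origin port; the buyer bears freight, insurance and all costs thereafter.
Already in the invoice (seller's account under FOB): export clearance — exclude.
CIF value = FOB price + freight + insurance = 313604.99 + 1916.34 + 372.66 = 315893.99
Ad valorem component: 315893.99 × 9.1% = 28746.35
Specific component: 4725 × 2.89 = 13655.25
Import duty = 28746.35 + 13655.25 = 42401.60
Buyer bears: freight 1916.34 + insurance 372.66 + brokerage 482.21 + duty 42401.60 = 45172.81
Landed cost = invoice 313604.99 + 45172.81 = 358777.80

Total landed cost: USD 358777.80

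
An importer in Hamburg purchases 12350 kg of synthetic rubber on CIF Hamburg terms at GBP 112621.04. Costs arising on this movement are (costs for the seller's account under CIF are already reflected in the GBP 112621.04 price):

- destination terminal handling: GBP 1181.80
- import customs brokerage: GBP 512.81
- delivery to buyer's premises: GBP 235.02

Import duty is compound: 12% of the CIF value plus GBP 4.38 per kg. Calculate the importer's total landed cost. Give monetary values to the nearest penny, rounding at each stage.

Total landed cost: GBP 182158.19

CIF: the seller pays costs through ocean freight and marine insurance to the destination port.
The CIF price already equals the CIF value: 112621.04
Ad valorem component: 112621.04 × 12% = 13514.52
Specific component: 12350 × 4.38 = 54093.00
Import duty = 13514.52 + 54093.00 = 67607.52
Buyer bears: destination terminal 1181.80 + brokerage 512.81 + delivery 235.02 + duty 67607.52 = 69537.15
Landed cost = invoice 112621.04 + 69537.15 = 182158.19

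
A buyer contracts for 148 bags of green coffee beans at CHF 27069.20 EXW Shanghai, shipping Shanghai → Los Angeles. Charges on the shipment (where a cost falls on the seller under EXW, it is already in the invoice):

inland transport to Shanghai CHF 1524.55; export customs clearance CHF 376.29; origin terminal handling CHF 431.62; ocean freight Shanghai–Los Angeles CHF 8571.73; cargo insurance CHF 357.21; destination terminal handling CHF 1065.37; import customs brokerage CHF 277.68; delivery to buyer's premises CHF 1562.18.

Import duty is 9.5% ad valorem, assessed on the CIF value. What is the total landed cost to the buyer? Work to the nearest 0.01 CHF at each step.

Total landed cost: CHF 44877.24

EXW: the seller makes goods available at their premises; the buyer bears all onward costs.
CIF value = EXW price + inland to port + export clearance + origin terminal + freight + insurance = 27069.20 + 1524.55 + 376.29 + 431.62 + 8571.73 + 357.21 = 38330.60
Import duty = 38330.60 × 9.5% = 3641.41
Buyer bears: inland to port 1524.55 + export clearance 376.29 + origin terminal 431.62 + freight 8571.73 + insurance 357.21 + destination terminal 1065.37 + brokerage 277.68 + delivery 1562.18 + duty 3641.41 = 17808.04
Landed cost = invoice 27069.20 + 17808.04 = 44877.24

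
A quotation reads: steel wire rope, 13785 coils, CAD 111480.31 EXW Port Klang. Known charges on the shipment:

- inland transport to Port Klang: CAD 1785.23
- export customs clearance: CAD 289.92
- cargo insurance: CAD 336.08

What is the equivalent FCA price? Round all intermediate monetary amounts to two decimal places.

Not relevant to the conversion: insurance — on the buyer under both terms; not part of either seller's price.
From EXW to FCA, the seller additionally bears: inland to port, export clearance.
FCA price = 111480.31 + 1785.23 + 289.92 = 113555.46

FCA price: CAD 113555.46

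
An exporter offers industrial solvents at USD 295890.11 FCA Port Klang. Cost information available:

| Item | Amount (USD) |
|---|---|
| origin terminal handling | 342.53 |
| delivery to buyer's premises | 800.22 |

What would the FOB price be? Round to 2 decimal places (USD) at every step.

FOB price: USD 296232.64

Not relevant to the conversion: delivery — on the buyer under both terms; not part of either seller's price.
From FCA to FOB, the seller additionally bears: origin terminal.
FOB price = 295890.11 + 342.53 = 296232.64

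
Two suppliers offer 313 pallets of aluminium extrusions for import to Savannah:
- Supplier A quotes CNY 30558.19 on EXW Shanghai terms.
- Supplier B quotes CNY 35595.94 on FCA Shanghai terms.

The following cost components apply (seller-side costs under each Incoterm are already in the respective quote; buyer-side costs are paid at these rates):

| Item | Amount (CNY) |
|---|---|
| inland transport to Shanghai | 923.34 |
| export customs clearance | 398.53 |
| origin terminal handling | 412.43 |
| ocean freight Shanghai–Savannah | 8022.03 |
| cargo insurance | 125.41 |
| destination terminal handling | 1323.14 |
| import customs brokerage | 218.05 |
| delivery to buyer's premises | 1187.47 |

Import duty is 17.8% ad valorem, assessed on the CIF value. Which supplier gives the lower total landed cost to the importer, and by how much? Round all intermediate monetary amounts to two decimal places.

Supplier A is cheaper by CNY 4377.30

Supplier A (EXW):
CIF value = EXW price + inland to port + export clearance + origin terminal + freight + insurance = 30558.19 + 923.34 + 398.53 + 412.43 + 8022.03 + 125.41 = 40439.93
Import duty = 40439.93 × 17.8% = 7198.31
Buyer bears (A): 923.34 + 398.53 + 412.43 + 8022.03 + 125.41 + 1323.14 + 218.05 + 1187.47 = 12610.40
Landed cost (A) = invoice 30558.19 + 12610.40 + duty 7198.31 = 50366.90
Supplier B (FCA):
CIF value = FCA price + origin terminal + freight + insurance = 35595.94 + 412.43 + 8022.03 + 125.41 = 44155.81
Import duty = 44155.81 × 17.8% = 7859.73
Buyer bears (B): 412.43 + 8022.03 + 125.41 + 1323.14 + 218.05 + 1187.47 = 11288.53
Landed cost (B) = invoice 35595.94 + 11288.53 + duty 7859.73 = 54744.20
Difference = |50366.90 − 54744.20| = 4377.30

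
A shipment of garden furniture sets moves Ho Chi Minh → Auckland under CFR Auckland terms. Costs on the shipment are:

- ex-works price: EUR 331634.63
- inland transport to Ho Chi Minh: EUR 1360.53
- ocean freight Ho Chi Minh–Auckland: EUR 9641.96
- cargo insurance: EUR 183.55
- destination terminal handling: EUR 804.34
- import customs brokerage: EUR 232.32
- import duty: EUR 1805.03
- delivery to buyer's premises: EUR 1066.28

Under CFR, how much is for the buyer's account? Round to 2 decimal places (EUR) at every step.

CFR: the seller pays costs through ocean freight to the destination port, but not insurance.
Seller's account: goods 331634.63 + inland to port 1360.53 + freight 9641.96 = 342637.12
Buyer's account: insurance 183.55 + destination terminal 804.34 + brokerage 232.32 + duty 1805.03 + delivery 1066.28 = 4091.52

Buyer's account: EUR 4091.52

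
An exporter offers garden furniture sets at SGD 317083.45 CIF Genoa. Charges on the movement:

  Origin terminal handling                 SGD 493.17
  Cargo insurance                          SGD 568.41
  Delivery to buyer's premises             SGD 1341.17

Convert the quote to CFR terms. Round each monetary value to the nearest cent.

CFR price: SGD 316515.04

Not relevant to the conversion: origin terminal — on the seller under both CIF and CFR; already in the CIF price and stays in the CFR price. delivery — on the buyer under both terms; not part of either seller's price.
From CIF to CFR, the seller no longer bears: insurance.
CFR price = 317083.45 − 568.41 = 316515.04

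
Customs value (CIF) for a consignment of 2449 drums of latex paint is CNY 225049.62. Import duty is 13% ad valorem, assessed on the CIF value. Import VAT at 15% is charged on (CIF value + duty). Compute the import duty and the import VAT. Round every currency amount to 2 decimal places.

Import duty: CNY 29256.45; import VAT: CNY 38145.91

Import duty = 225049.62 × 13% = 29256.45
VAT base = CIF + duty = 225049.62 + 29256.45 = 254306.07
Import VAT = 254306.07 × 15% = 38145.91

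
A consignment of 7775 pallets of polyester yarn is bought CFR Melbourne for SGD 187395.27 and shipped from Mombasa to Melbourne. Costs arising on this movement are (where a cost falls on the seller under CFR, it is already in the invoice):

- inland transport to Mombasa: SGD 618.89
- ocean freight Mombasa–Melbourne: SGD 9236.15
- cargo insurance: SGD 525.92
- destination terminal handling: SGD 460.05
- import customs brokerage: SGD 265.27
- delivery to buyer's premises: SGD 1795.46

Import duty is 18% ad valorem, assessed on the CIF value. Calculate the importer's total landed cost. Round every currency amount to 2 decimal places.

Total landed cost: SGD 224267.78

CFR: the seller pays costs through ocean freight to the destination port, but not insurance.
Already in the invoice (seller's account under CFR): inland to port, freight — exclude.
CIF value = CFR price + insurance = 187395.27 + 525.92 = 187921.19
Import duty = 187921.19 × 18% = 33825.81
Buyer bears: insurance 525.92 + destination terminal 460.05 + brokerage 265.27 + delivery 1795.46 + duty 33825.81 = 36872.51
Landed cost = invoice 187395.27 + 36872.51 = 224267.78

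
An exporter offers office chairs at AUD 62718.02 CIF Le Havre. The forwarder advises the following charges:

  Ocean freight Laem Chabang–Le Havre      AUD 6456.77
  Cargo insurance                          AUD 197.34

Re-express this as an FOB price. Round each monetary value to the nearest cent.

From CIF to FOB, the seller no longer bears: freight, insurance.
FOB price = 62718.02 − 6456.77 − 197.34 = 56063.91

FOB price: AUD 56063.91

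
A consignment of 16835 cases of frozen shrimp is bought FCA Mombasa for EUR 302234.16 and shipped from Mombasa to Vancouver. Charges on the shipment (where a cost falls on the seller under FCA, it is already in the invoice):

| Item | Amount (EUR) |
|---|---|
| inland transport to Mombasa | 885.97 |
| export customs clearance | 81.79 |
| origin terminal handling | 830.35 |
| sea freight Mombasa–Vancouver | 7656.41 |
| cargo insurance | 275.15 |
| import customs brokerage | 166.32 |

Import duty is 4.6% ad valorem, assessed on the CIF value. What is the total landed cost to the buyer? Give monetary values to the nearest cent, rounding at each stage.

FCA: the seller delivers export-cleared goods to the carrier; the buyer bears costs from that point.
Already in the invoice (seller's account under FCA): inland to port, export clearance — exclude.
CIF value = FCA price + origin terminal + freight + insurance = 302234.16 + 830.35 + 7656.41 + 275.15 = 310996.07
Import duty = 310996.07 × 4.6% = 14305.82
Buyer bears: origin terminal 830.35 + freight 7656.41 + insurance 275.15 + brokerage 166.32 + duty 14305.82 = 23234.05
Landed cost = invoice 302234.16 + 23234.05 = 325468.21

Total landed cost: EUR 325468.21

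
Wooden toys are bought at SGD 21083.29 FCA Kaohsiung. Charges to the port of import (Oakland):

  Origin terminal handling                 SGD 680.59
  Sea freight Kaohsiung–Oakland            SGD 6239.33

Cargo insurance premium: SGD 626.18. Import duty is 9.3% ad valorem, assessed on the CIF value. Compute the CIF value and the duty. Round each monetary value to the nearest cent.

CIF = FCA price + pre-shipment costs + freight + insurance
CIF = 21083.29 + 680.59 + 6239.33 + 626.18 = 28629.39
Import duty = 28629.39 × 9.3% = 2662.53

CIF value: SGD 28629.39; import duty: SGD 2662.53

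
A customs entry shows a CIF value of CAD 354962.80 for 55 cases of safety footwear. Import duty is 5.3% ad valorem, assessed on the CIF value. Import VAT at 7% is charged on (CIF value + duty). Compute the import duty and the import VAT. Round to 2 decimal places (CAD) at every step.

Import duty: CAD 18813.03; import VAT: CAD 26164.31

Import duty = 354962.80 × 5.3% = 18813.03
VAT base = CIF + duty = 354962.80 + 18813.03 = 373775.83
Import VAT = 373775.83 × 7% = 26164.31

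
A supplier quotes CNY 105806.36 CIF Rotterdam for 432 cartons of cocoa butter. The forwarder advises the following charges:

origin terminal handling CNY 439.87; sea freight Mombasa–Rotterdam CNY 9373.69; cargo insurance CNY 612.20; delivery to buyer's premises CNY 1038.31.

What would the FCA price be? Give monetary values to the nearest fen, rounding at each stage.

FCA price: CNY 95380.60

Not relevant to the conversion: delivery — on the buyer under both terms; not part of either seller's price.
From CIF to FCA, the seller no longer bears: origin terminal, freight, insurance.
FCA price = 105806.36 − 439.87 − 9373.69 − 612.20 = 95380.60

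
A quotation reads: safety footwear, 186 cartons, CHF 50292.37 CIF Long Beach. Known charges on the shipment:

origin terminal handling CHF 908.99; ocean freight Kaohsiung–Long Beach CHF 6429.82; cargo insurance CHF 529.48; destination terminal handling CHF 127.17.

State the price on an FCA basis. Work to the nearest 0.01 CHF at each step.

FCA price: CHF 42424.08

Not relevant to the conversion: destination terminal — on the buyer under both terms; not part of either seller's price.
From CIF to FCA, the seller no longer bears: origin terminal, freight, insurance.
FCA price = 50292.37 − 908.99 − 6429.82 − 529.48 = 42424.08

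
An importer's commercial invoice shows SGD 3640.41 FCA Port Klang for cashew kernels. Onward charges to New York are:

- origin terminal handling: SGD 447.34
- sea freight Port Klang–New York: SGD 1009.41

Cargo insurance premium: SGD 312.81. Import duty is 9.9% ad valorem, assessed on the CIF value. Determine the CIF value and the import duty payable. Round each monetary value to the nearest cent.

CIF = FCA price + pre-shipment costs + freight + insurance
CIF = 3640.41 + 447.34 + 1009.41 + 312.81 = 5409.97
Import duty = 5409.97 × 9.9% = 535.59

CIF value: SGD 5409.97; import duty: SGD 535.59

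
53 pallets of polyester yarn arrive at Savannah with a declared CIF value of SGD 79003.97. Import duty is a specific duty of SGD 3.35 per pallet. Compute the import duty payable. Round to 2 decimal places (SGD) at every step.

Import duty = 53 × 3.35 = 177.55

Import duty: SGD 177.55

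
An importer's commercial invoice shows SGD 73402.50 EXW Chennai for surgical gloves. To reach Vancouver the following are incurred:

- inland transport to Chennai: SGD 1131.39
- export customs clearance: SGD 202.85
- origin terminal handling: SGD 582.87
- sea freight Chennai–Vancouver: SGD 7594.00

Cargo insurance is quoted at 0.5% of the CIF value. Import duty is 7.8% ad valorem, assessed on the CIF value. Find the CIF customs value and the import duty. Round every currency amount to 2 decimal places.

CIF value: SGD 83330.26; import duty: SGD 6499.76

Let C be the CIF value. C = EXW price + pre-shipment costs + freight + 0.5% × C
C − 0.5% × C = 73402.50 + 1131.39 + 202.85 + 582.87 + 7594.00
0.995 × C = 82913.61
C = 82913.61 / 0.995 = 83330.26
Insurance premium = 0.5% × 83330.26 = 416.65
Import duty = 83330.26 × 7.8% = 6499.76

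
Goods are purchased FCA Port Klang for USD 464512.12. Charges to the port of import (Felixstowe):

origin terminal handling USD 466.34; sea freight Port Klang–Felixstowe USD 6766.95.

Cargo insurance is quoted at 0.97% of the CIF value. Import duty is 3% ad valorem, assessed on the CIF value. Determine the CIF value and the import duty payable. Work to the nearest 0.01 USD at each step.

CIF value: USD 476366.16; import duty: USD 14290.98

Let C be the CIF value. C = FCA price + pre-shipment costs + freight + 0.97% × C
C − 0.97% × C = 464512.12 + 466.34 + 6766.95
0.9903 × C = 471745.41
C = 471745.41 / 0.9903 = 476366.16
Insurance premium = 0.97% × 476366.16 = 4620.75
Import duty = 476366.16 × 3% = 14290.98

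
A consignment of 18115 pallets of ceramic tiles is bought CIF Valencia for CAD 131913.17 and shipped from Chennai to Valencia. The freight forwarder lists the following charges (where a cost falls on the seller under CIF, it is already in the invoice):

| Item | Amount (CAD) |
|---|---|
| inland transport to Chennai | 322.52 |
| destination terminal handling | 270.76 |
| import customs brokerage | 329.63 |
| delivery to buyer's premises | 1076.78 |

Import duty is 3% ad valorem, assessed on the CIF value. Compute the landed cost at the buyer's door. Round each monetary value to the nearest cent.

Total landed cost: CAD 137547.74

CIF: the seller pays costs through ocean freight and marine insurance to the destination port.
Already in the invoice (seller's account under CIF): inland to port — exclude.
The CIF price already equals the CIF value: 131913.17
Import duty = 131913.17 × 3% = 3957.40
Buyer bears: destination terminal 270.76 + brokerage 329.63 + delivery 1076.78 + duty 3957.40 = 5634.57
Landed cost = invoice 131913.17 + 5634.57 = 137547.74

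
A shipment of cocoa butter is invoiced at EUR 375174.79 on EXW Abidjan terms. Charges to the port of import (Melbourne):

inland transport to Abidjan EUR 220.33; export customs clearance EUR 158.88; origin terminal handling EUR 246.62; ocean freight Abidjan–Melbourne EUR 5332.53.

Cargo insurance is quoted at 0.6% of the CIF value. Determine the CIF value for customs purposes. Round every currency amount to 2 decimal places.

Let C be the CIF value. C = EXW price + pre-shipment costs + freight + 0.6% × C
C − 0.6% × C = 375174.79 + 220.33 + 158.88 + 246.62 + 5332.53
0.994 × C = 381133.15
C = 381133.15 / 0.994 = 383433.75
Insurance premium = 0.6% × 383433.75 = 2300.60

CIF value: EUR 383433.75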